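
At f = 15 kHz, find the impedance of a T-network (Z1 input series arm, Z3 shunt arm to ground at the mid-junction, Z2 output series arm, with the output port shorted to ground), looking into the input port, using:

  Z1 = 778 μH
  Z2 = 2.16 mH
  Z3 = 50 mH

Step 1 — Angular frequency: ω = 2π·f = 2π·1.5e+04 = 9.425e+04 rad/s.
Step 2 — Component impedances:
  Z1: Z = jωL = j·9.425e+04·0.000778 = 0 + j73.32 Ω
  Z2: Z = jωL = j·9.425e+04·0.00216 = 0 + j203.6 Ω
  Z3: Z = jωL = j·9.425e+04·0.05 = 0 + j4712 Ω
Step 3 — With the output port shorted to ground, the output series arm Z2 runs from the junction to ground; the shunt arm Z3 also runs from the junction to ground. They appear in parallel: Z3 || Z2 = 0 + j195.1 Ω.
Step 4 — Series with input arm Z1: Z_in = Z1 + (Z3 || Z2) = 0 + j268.5 Ω = 268.5∠90.0° Ω.

Z = 0 + j268.5 Ω = 268.5∠90.0° Ω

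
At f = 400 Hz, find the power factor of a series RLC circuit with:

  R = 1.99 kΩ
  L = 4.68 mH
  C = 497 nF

Step 1 — Angular frequency: ω = 2π·f = 2π·400 = 2513 rad/s.
Step 2 — Component impedances:
  R: Z = R = 1990 Ω
  L: Z = jωL = j·2513·0.00468 = 0 + j11.76 Ω
  C: Z = 1/(jωC) = -j/(ω·C) = 0 - j800.6 Ω
Step 3 — Series combination: Z_total = R + L + C = 1990 - j788.8 Ω = 2141∠-21.6° Ω.
Step 4 — Power factor: PF = cos(φ) = Re(Z)/|Z| = 1990/2140.6 = 0.9296.
Step 5 — Type: Im(Z) = -788.8 ⇒ leading (phase φ = -21.6°).

PF = 0.9296 (leading, φ = -21.6°)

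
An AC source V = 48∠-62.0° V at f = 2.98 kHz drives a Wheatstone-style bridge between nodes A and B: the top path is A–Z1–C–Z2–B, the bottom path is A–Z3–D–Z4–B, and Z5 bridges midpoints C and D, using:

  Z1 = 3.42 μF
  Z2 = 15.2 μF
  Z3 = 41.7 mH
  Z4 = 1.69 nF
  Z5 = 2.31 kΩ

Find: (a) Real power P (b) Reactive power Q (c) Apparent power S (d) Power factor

Step 1 — Angular frequency: ω = 2π·f = 2π·2980 = 1.872e+04 rad/s.
Step 2 — Component impedances:
  Z1: Z = 1/(jωC) = -j/(ω·C) = 0 - j15.62 Ω
  Z2: Z = 1/(jωC) = -j/(ω·C) = 0 - j3.514 Ω
  Z3: Z = jωL = j·1.872e+04·0.0417 = 0 + j780.8 Ω
  Z4: Z = 1/(jωC) = -j/(ω·C) = 0 - j3.16e+04 Ω
  Z5: Z = R = 2310 Ω
Step 3 — Bridge requires nodal analysis (the Z5 bridge couples midpoints C and D, so the two paths cannot be reduced to a simple series/parallel combination). Setting node B to ground and injecting 1 A at node A, the 3-node admittance system at A, C, D solves to V_A = Z_AB = 0.1005 - j19.15 Ω = 19.15∠-89.7° Ω.
Step 4 — Source phasor: V = 48∠-62.0° V = 22.53 - j42.38 V.
Step 5 — Current: I = V / Z = 2.219 + j1.165 A = 2.506∠27.7° A.
Step 6 — Complex power: S = V·I* = 0.6313 - j120.3 VA.
Step 7 — Real power: P = Re(S) = 0.6313 W.
Step 8 — Reactive power: Q = Im(S) = -120.3 VAR.
Step 9 — Apparent power: |S| = 120.3 VA.
Step 10 — Power factor: PF = P/|S| = 0.005248 (leading).

(a) P = 0.6313 W  (b) Q = -120.3 VAR  (c) S = 120.3 VA  (d) PF = 0.005248 (leading)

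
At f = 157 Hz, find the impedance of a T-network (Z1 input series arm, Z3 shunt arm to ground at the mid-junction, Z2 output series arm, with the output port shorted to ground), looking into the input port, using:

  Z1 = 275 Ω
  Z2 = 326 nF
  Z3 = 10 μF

Step 1 — Angular frequency: ω = 2π·f = 2π·157 = 986.5 rad/s.
Step 2 — Component impedances:
  Z1: Z = R = 275 Ω
  Z2: Z = 1/(jωC) = -j/(ω·C) = 0 - j3110 Ω
  Z3: Z = 1/(jωC) = -j/(ω·C) = 0 - j101.4 Ω
Step 3 — With the output port shorted to ground, the output series arm Z2 runs from the junction to ground; the shunt arm Z3 also runs from the junction to ground. They appear in parallel: Z3 || Z2 = 0 - j98.17 Ω.
Step 4 — Series with input arm Z1: Z_in = Z1 + (Z3 || Z2) = 275 - j98.17 Ω = 292∠-19.6° Ω.

Z = 275 - j98.17 Ω = 292∠-19.6° Ω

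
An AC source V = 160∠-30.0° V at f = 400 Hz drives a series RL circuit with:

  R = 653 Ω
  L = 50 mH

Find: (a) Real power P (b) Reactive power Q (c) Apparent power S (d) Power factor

Step 1 — Angular frequency: ω = 2π·f = 2π·400 = 2513 rad/s.
Step 2 — Component impedances:
  R: Z = R = 653 Ω
  L: Z = jωL = j·2513·0.05 = 0 + j125.7 Ω
Step 3 — Series combination: Z_total = R + L = 653 + j125.7 Ω = 665∠10.9° Ω.
Step 4 — Source phasor: V = 160∠-30.0° V = 138.6 - j80 V.
Step 5 — Current: I = V / Z = 0.1819 - j0.1575 A = 0.2406∠-40.9° A.
Step 6 — Complex power: S = V·I* = 37.8 + j7.275 VA.
Step 7 — Real power: P = Re(S) = 37.8 W.
Step 8 — Reactive power: Q = Im(S) = 7.275 VAR.
Step 9 — Apparent power: |S| = 38.5 VA.
Step 10 — Power factor: PF = P/|S| = 0.982 (lagging).

(a) P = 37.8 W  (b) Q = 7.275 VAR  (c) S = 38.5 VA  (d) PF = 0.982 (lagging)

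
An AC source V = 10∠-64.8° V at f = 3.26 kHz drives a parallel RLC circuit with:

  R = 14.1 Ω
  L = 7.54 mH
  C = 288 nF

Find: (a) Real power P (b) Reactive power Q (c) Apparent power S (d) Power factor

Step 1 — Angular frequency: ω = 2π·f = 2π·3260 = 2.048e+04 rad/s.
Step 2 — Component impedances:
  R: Z = R = 14.1 Ω
  L: Z = jωL = j·2.048e+04·0.00754 = 0 + j154.4 Ω
  C: Z = 1/(jωC) = -j/(ω·C) = 0 - j169.5 Ω
Step 3 — Parallel combination: 1/Z_total = 1/R + 1/L + 1/C; Z_total = 14.1 + j0.1145 Ω = 14.1∠0.5° Ω.
Step 4 — Source phasor: V = 10∠-64.8° V = 4.258 - j9.048 V.
Step 5 — Current: I = V / Z = 0.2968 - j0.6442 A = 0.7092∠-65.3° A.
Step 6 — Complex power: S = V·I* = 7.092 + j0.05757 VA.
Step 7 — Real power: P = Re(S) = 7.092 W.
Step 8 — Reactive power: Q = Im(S) = 0.05757 VAR.
Step 9 — Apparent power: |S| = 7.092 VA.
Step 10 — Power factor: PF = P/|S| = 1 (lagging).

(a) P = 7.092 W  (b) Q = 0.05757 VAR  (c) S = 7.092 VA  (d) PF = 1 (lagging)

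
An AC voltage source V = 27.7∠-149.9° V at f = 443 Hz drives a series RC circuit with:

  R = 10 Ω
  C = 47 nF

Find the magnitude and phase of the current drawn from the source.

Step 1 — Angular frequency: ω = 2π·f = 2π·443 = 2783 rad/s.
Step 2 — Component impedances:
  R: Z = R = 10 Ω
  C: Z = 1/(jωC) = -j/(ω·C) = 0 - j7644 Ω
Step 3 — Series combination: Z_total = R + C = 10 - j7644 Ω = 7644∠-89.9° Ω.
Step 4 — Source phasor: V = 27.7∠-149.9° V = -23.96 - j13.89 V.
Step 5 — Ohm's law: I = V / Z_total = (-23.96 - j13.89) / (10 - j7644) = 0.001813 - j0.003137 A.
Step 6 — Convert to polar: |I| = 0.003624 A, ∠I = -60.0°.

I = 0.003624∠-60.0° A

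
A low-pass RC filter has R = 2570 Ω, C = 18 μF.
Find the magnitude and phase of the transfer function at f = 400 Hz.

Step 1 — Angular frequency: ω = 2π·400 = 2513 rad/s.
Step 2 — Transfer function: H(jω) = 1/(1 + jωRC).
Step 3 — Denominator: 1 + jωRC = 1 + j·2513·2570·1.8e-05 = 1 + j116.3.
Step 4 — H = 7.397e-05 - j0.0086.
Step 5 — Magnitude: |H| = 0.008601 (-41.3 dB); phase: φ = -89.5°.

|H| = 0.008601 (-41.3 dB), φ = -89.5°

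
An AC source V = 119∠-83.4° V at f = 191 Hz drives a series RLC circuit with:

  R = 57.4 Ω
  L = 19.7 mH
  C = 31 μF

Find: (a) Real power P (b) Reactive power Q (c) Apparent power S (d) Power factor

Step 1 — Angular frequency: ω = 2π·f = 2π·191 = 1200 rad/s.
Step 2 — Component impedances:
  R: Z = R = 57.4 Ω
  L: Z = jωL = j·1200·0.0197 = 0 + j23.64 Ω
  C: Z = 1/(jωC) = -j/(ω·C) = 0 - j26.88 Ω
Step 3 — Series combination: Z_total = R + L + C = 57.4 - j3.238 Ω = 57.49∠-3.2° Ω.
Step 4 — Source phasor: V = 119∠-83.4° V = 13.68 - j118.2 V.
Step 5 — Current: I = V / Z = 0.3533 - j2.039 A = 2.07∠-80.2° A.
Step 6 — Complex power: S = V·I* = 245.9 - j13.87 VA.
Step 7 — Real power: P = Re(S) = 245.9 W.
Step 8 — Reactive power: Q = Im(S) = -13.87 VAR.
Step 9 — Apparent power: |S| = 246.3 VA.
Step 10 — Power factor: PF = P/|S| = 0.9984 (leading).

(a) P = 245.9 W  (b) Q = -13.87 VAR  (c) S = 246.3 VA  (d) PF = 0.9984 (leading)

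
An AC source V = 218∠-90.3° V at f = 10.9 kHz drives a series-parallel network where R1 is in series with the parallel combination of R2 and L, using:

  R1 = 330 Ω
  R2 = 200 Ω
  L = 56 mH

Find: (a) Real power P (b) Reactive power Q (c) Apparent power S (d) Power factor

Step 1 — Angular frequency: ω = 2π·f = 2π·1.09e+04 = 6.849e+04 rad/s.
Step 2 — Component impedances:
  R1: Z = R = 330 Ω
  R2: Z = R = 200 Ω
  L: Z = jωL = j·6.849e+04·0.056 = 0 + j3835 Ω
Step 3 — Parallel branch: R2 || L = 1/(1/R2 + 1/L) = 199.5 + j10.4 Ω.
Step 4 — Series with R1: Z_total = R1 + (R2 || L) = 529.5 + j10.4 Ω = 529.6∠1.1° Ω.
Step 5 — Source phasor: V = 218∠-90.3° V = -1.141 - j218 V.
Step 6 — Current: I = V / Z = -0.01024 - j0.4115 A = 0.4117∠-91.4° A.
Step 7 — Complex power: S = V·I* = 89.73 + j1.763 VA.
Step 8 — Real power: P = Re(S) = 89.73 W.
Step 9 — Reactive power: Q = Im(S) = 1.763 VAR.
Step 10 — Apparent power: |S| = 89.74 VA.
Step 11 — Power factor: PF = P/|S| = 0.9998 (lagging).

(a) P = 89.73 W  (b) Q = 1.763 VAR  (c) S = 89.74 VA  (d) PF = 0.9998 (lagging)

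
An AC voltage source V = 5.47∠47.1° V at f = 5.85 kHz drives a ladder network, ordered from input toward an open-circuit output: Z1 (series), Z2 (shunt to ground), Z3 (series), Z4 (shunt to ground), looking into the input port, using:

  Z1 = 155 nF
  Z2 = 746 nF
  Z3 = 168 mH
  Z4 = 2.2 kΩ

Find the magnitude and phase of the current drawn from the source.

Step 1 — Angular frequency: ω = 2π·f = 2π·5850 = 3.676e+04 rad/s.
Step 2 — Component impedances:
  Z1: Z = 1/(jωC) = -j/(ω·C) = 0 - j175.5 Ω
  Z2: Z = 1/(jωC) = -j/(ω·C) = 0 - j36.47 Ω
  Z3: Z = jωL = j·3.676e+04·0.168 = 0 + j6175 Ω
  Z4: Z = R = 2200 Ω
Step 3 — Ladder network (open output): work backward from the far end, alternating series and parallel combinations. Z_in = 0.06881 - j212.2 Ω = 212.2∠-90.0° Ω.
Step 4 — Source phasor: V = 5.47∠47.1° V = 3.724 + j4.007 V.
Step 5 — Ohm's law: I = V / Z_total = (3.724 + j4.007) / (0.06881 - j212.2) = -0.01888 + j0.01755 A.
Step 6 — Convert to polar: |I| = 0.02578 A, ∠I = 137.1°.

I = 0.02578∠137.1° A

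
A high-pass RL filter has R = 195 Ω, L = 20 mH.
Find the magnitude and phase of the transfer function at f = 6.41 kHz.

Step 1 — Angular frequency: ω = 2π·6410 = 4.028e+04 rad/s.
Step 2 — Transfer function: H(jω) = jωL/(R + jωL).
Step 3 — Numerator jωL = j·805.5; denominator R + jωL = 195 + j805.5.
Step 4 — H = 0.9446 + j0.2287.
Step 5 — Magnitude: |H| = 0.9719 (-0.2 dB); phase: φ = 13.6°.

|H| = 0.9719 (-0.2 dB), φ = 13.6°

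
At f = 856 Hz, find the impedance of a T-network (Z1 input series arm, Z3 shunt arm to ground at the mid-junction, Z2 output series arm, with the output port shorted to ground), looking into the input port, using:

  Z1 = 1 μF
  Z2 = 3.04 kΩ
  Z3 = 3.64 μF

Step 1 — Angular frequency: ω = 2π·f = 2π·856 = 5378 rad/s.
Step 2 — Component impedances:
  Z1: Z = 1/(jωC) = -j/(ω·C) = 0 - j185.9 Ω
  Z2: Z = R = 3040 Ω
  Z3: Z = 1/(jωC) = -j/(ω·C) = 0 - j51.08 Ω
Step 3 — With the output port shorted to ground, the output series arm Z2 runs from the junction to ground; the shunt arm Z3 also runs from the junction to ground. They appear in parallel: Z3 || Z2 = 0.858 - j51.06 Ω.
Step 4 — Series with input arm Z1: Z_in = Z1 + (Z3 || Z2) = 0.858 - j237 Ω = 237∠-89.8° Ω.

Z = 0.858 - j237 Ω = 237∠-89.8° Ω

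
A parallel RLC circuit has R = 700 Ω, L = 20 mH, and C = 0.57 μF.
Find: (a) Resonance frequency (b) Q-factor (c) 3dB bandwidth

Step 1 — Resonance: ω₀ = 1/√(LC) = 1/√(0.02·5.7e-07) = 9366 rad/s.
Step 2 — f₀ = ω₀/(2π) = 1491 Hz.
Step 3 — Parallel Q: Q = R/(ω₀L) = 700/(9366·0.02) = 3.737.
Step 4 — Bandwidth: Δω = ω₀/Q = 2506 rad/s; BW = Δω/(2π) = 398.9 Hz.

(a) f₀ = 1491 Hz  (b) Q = 3.737  (c) BW = 398.9 Hz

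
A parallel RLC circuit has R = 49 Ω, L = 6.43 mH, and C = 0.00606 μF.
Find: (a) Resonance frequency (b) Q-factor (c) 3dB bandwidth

Step 1 — Resonance: ω₀ = 1/√(LC) = 1/√(0.00643·6.06e-09) = 1.602e+05 rad/s.
Step 2 — f₀ = ω₀/(2π) = 2.55e+04 Hz.
Step 3 — Parallel Q: Q = R/(ω₀L) = 49/(1.602e+05·0.00643) = 0.04757.
Step 4 — Bandwidth: Δω = ω₀/Q = 3.368e+06 rad/s; BW = Δω/(2π) = 5.36e+05 Hz.

(a) f₀ = 2.55e+04 Hz  (b) Q = 0.04757  (c) BW = 5.36e+05 Hz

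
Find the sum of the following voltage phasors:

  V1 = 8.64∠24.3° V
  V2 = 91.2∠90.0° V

Step 1 — Convert each phasor to rectangular form:
  V1 = 8.64·(cos(24.3°) + j·sin(24.3°)) = 7.875 + j3.555 V
  V2 = 91.2·(cos(90.0°) + j·sin(90.0°)) = 0 + j91.2 V
Step 2 — Sum components: V_total = 7.875 + j94.76 V.
Step 3 — Convert to polar: |V_total| = 95.08 V, ∠V_total = 85.2°.

V_total = 95.08∠85.2° V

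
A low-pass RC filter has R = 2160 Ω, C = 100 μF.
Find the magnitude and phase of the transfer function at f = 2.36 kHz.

Step 1 — Angular frequency: ω = 2π·2360 = 1.483e+04 rad/s.
Step 2 — Transfer function: H(jω) = 1/(1 + jωRC).
Step 3 — Denominator: 1 + jωRC = 1 + j·1.483e+04·2160·0.0001 = 1 + j3203.
Step 4 — H = 9.748e-08 - j0.0003122.
Step 5 — Magnitude: |H| = 0.0003122 (-70.1 dB); phase: φ = -90.0°.

|H| = 0.0003122 (-70.1 dB), φ = -90.0°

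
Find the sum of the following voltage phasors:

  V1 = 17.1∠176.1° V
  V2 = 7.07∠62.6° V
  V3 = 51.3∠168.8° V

Step 1 — Convert each phasor to rectangular form:
  V1 = 17.1·(cos(176.1°) + j·sin(176.1°)) = -17.06 + j1.163 V
  V2 = 7.07·(cos(62.6°) + j·sin(62.6°)) = 3.254 + j6.277 V
  V3 = 51.3·(cos(168.8°) + j·sin(168.8°)) = -50.32 + j9.964 V
Step 2 — Sum components: V_total = -64.13 + j17.4 V.
Step 3 — Convert to polar: |V_total| = 66.45 V, ∠V_total = 164.8°.

V_total = 66.45∠164.8° V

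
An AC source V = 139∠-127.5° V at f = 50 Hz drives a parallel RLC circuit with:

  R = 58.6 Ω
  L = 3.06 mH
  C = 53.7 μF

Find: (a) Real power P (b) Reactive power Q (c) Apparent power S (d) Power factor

Step 1 — Angular frequency: ω = 2π·f = 2π·50 = 314.2 rad/s.
Step 2 — Component impedances:
  R: Z = R = 58.6 Ω
  L: Z = jωL = j·314.2·0.00306 = 0 + j0.9613 Ω
  C: Z = 1/(jωC) = -j/(ω·C) = 0 - j59.28 Ω
Step 3 — Parallel combination: 1/Z_total = 1/R + 1/L + 1/C; Z_total = 0.01629 + j0.9769 Ω = 0.977∠89.0° Ω.
Step 4 — Source phasor: V = 139∠-127.5° V = -84.62 - j110.3 V.
Step 5 — Current: I = V / Z = -114.3 + j84.71 A = 142.3∠143.5° A.
Step 6 — Complex power: S = V·I* = 329.7 + j1.977e+04 VA.
Step 7 — Real power: P = Re(S) = 329.7 W.
Step 8 — Reactive power: Q = Im(S) = 1.977e+04 VAR.
Step 9 — Apparent power: |S| = 1.978e+04 VA.
Step 10 — Power factor: PF = P/|S| = 0.01667 (lagging).

(a) P = 329.7 W  (b) Q = 1.977e+04 VAR  (c) S = 1.978e+04 VA  (d) PF = 0.01667 (lagging)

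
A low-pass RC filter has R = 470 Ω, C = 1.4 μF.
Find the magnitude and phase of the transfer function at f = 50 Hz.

Step 1 — Angular frequency: ω = 2π·50 = 314.2 rad/s.
Step 2 — Transfer function: H(jω) = 1/(1 + jωRC).
Step 3 — Denominator: 1 + jωRC = 1 + j·314.2·470·1.4e-06 = 1 + j0.2067.
Step 4 — H = 0.959 - j0.1982.
Step 5 — Magnitude: |H| = 0.9793 (-0.2 dB); phase: φ = -11.7°.

|H| = 0.9793 (-0.2 dB), φ = -11.7°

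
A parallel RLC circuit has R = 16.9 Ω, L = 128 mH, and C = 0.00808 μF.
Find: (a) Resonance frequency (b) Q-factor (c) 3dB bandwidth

Step 1 — Resonance: ω₀ = 1/√(LC) = 1/√(0.128·8.08e-09) = 3.109e+04 rad/s.
Step 2 — f₀ = ω₀/(2π) = 4949 Hz.
Step 3 — Parallel Q: Q = R/(ω₀L) = 16.9/(3.109e+04·0.128) = 0.004246.
Step 4 — Bandwidth: Δω = ω₀/Q = 7.323e+06 rad/s; BW = Δω/(2π) = 1.166e+06 Hz.

(a) f₀ = 4949 Hz  (b) Q = 0.004246  (c) BW = 1.166e+06 Hz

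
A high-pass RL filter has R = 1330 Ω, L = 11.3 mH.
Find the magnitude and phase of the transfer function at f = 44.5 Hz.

Step 1 — Angular frequency: ω = 2π·44.5 = 279.6 rad/s.
Step 2 — Transfer function: H(jω) = jωL/(R + jωL).
Step 3 — Numerator jωL = j·3.159; denominator R + jωL = 1330 + j3.159.
Step 4 — H = 5.643e-06 + j0.002376.
Step 5 — Magnitude: |H| = 0.002376 (-52.5 dB); phase: φ = 89.9°.

|H| = 0.002376 (-52.5 dB), φ = 89.9°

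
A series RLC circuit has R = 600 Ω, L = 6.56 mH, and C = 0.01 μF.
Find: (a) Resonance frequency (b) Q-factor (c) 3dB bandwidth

Step 1 — Resonance: ω₀ = 1/√(LC) = 1/√(0.00656·1e-08) = 1.235e+05 rad/s.
Step 2 — f₀ = ω₀/(2π) = 1.965e+04 Hz.
Step 3 — Series Q: Q = ω₀L/R = 1.235e+05·0.00656/600 = 1.35.
Step 4 — Bandwidth: Δω = ω₀/Q = 9.146e+04 rad/s; BW = Δω/(2π) = 1.456e+04 Hz.

(a) f₀ = 1.965e+04 Hz  (b) Q = 1.35  (c) BW = 1.456e+04 Hz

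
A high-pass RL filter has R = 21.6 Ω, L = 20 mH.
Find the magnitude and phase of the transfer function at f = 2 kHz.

Step 1 — Angular frequency: ω = 2π·2000 = 1.257e+04 rad/s.
Step 2 — Transfer function: H(jω) = jωL/(R + jωL).
Step 3 — Numerator jωL = j·251.3; denominator R + jωL = 21.6 + j251.3.
Step 4 — H = 0.9927 + j0.08531.
Step 5 — Magnitude: |H| = 0.9963 (-0.0 dB); phase: φ = 4.9°.

|H| = 0.9963 (-0.0 dB), φ = 4.9°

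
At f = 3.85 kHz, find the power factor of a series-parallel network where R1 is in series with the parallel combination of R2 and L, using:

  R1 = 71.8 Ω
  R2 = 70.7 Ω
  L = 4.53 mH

Step 1 — Angular frequency: ω = 2π·f = 2π·3850 = 2.419e+04 rad/s.
Step 2 — Component impedances:
  R1: Z = R = 71.8 Ω
  R2: Z = R = 70.7 Ω
  L: Z = jωL = j·2.419e+04·0.00453 = 0 + j109.6 Ω
Step 3 — Parallel branch: R2 || L = 1/(1/R2 + 1/L) = 49.92 + j32.21 Ω.
Step 4 — Series with R1: Z_total = R1 + (R2 || L) = 121.7 + j32.21 Ω = 125.9∠14.8° Ω.
Step 5 — Power factor: PF = cos(φ) = Re(Z)/|Z| = 121.72/125.91 = 0.9667.
Step 6 — Type: Im(Z) = 32.21 ⇒ lagging (phase φ = 14.8°).

PF = 0.9667 (lagging, φ = 14.8°)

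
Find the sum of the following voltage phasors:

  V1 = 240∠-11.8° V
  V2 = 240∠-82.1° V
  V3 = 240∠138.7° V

Step 1 — Convert each phasor to rectangular form:
  V1 = 240·(cos(-11.8°) + j·sin(-11.8°)) = 234.9 - j49.08 V
  V2 = 240·(cos(-82.1°) + j·sin(-82.1°)) = 32.99 - j237.7 V
  V3 = 240·(cos(138.7°) + j·sin(138.7°)) = -180.3 + j158.4 V
Step 2 — Sum components: V_total = 87.61 - j128.4 V.
Step 3 — Convert to polar: |V_total| = 155.4 V, ∠V_total = -55.7°.

V_total = 155.4∠-55.7° V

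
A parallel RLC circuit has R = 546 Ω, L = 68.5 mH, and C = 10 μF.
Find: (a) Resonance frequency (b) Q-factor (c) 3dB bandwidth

Step 1 — Resonance: ω₀ = 1/√(LC) = 1/√(0.0685·1e-05) = 1208 rad/s.
Step 2 — f₀ = ω₀/(2π) = 192.3 Hz.
Step 3 — Parallel Q: Q = R/(ω₀L) = 546/(1208·0.0685) = 6.597.
Step 4 — Bandwidth: Δω = ω₀/Q = 183.2 rad/s; BW = Δω/(2π) = 29.15 Hz.

(a) f₀ = 192.3 Hz  (b) Q = 6.597  (c) BW = 29.15 Hz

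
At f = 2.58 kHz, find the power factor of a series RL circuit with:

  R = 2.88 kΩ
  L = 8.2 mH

Step 1 — Angular frequency: ω = 2π·f = 2π·2580 = 1.621e+04 rad/s.
Step 2 — Component impedances:
  R: Z = R = 2880 Ω
  L: Z = jωL = j·1.621e+04·0.0082 = 0 + j132.9 Ω
Step 3 — Series combination: Z_total = R + L = 2880 + j132.9 Ω = 2883∠2.6° Ω.
Step 4 — Power factor: PF = cos(φ) = Re(Z)/|Z| = 2880/2883.1 = 0.9989.
Step 5 — Type: Im(Z) = 132.9 ⇒ lagging (phase φ = 2.6°).

PF = 0.9989 (lagging, φ = 2.6°)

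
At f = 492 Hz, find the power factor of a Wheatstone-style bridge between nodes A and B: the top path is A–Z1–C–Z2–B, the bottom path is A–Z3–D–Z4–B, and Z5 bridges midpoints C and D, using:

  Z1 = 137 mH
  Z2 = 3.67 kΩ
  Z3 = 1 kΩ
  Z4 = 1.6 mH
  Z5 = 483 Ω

Step 1 — Angular frequency: ω = 2π·f = 2π·492 = 3091 rad/s.
Step 2 — Component impedances:
  Z1: Z = jωL = j·3091·0.137 = 0 + j423.5 Ω
  Z2: Z = R = 3670 Ω
  Z3: Z = R = 1000 Ω
  Z4: Z = jωL = j·3091·0.0016 = 0 + j4.946 Ω
  Z5: Z = R = 483 Ω
Step 3 — Bridge requires nodal analysis (the Z5 bridge couples midpoints C and D, so the two paths cannot be reduced to a simple series/parallel combination). Setting node B to ground and injecting 1 A at node A, the 3-node admittance system at A, C, D solves to V_A = Z_AB = 355.7 + j195.4 Ω = 405.8∠28.8° Ω.
Step 4 — Power factor: PF = cos(φ) = Re(Z)/|Z| = 355.69/405.84 = 0.8764.
Step 5 — Type: Im(Z) = 195.4 ⇒ lagging (phase φ = 28.8°).

PF = 0.8764 (lagging, φ = 28.8°)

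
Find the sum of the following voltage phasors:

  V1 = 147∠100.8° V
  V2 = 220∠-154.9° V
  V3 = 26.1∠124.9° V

Step 1 — Convert each phasor to rectangular form:
  V1 = 147·(cos(100.8°) + j·sin(100.8°)) = -27.55 + j144.4 V
  V2 = 220·(cos(-154.9°) + j·sin(-154.9°)) = -199.2 - j93.32 V
  V3 = 26.1·(cos(124.9°) + j·sin(124.9°)) = -14.93 + j21.41 V
Step 2 — Sum components: V_total = -241.7 + j72.48 V.
Step 3 — Convert to polar: |V_total| = 252.3 V, ∠V_total = 163.3°.

V_total = 252.3∠163.3° V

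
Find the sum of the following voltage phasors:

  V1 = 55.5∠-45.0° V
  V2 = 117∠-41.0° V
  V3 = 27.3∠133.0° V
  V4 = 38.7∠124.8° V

Step 1 — Convert each phasor to rectangular form:
  V1 = 55.5·(cos(-45.0°) + j·sin(-45.0°)) = 39.24 - j39.24 V
  V2 = 117·(cos(-41.0°) + j·sin(-41.0°)) = 88.3 - j76.76 V
  V3 = 27.3·(cos(133.0°) + j·sin(133.0°)) = -18.62 + j19.97 V
  V4 = 38.7·(cos(124.8°) + j·sin(124.8°)) = -22.09 + j31.78 V
Step 2 — Sum components: V_total = 86.84 - j64.26 V.
Step 3 — Convert to polar: |V_total| = 108 V, ∠V_total = -36.5°.

V_total = 108∠-36.5° V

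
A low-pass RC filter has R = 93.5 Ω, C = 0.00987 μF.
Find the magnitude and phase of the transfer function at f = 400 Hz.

Step 1 — Angular frequency: ω = 2π·400 = 2513 rad/s.
Step 2 — Transfer function: H(jω) = 1/(1 + jωRC).
Step 3 — Denominator: 1 + jωRC = 1 + j·2513·93.5·9.87e-09 = 1 + j0.002319.
Step 4 — H = 1 - j0.002319.
Step 5 — Magnitude: |H| = 1 (-0.0 dB); phase: φ = -0.1°.

|H| = 1 (-0.0 dB), φ = -0.1°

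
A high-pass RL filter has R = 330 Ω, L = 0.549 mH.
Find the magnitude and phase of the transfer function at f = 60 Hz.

Step 1 — Angular frequency: ω = 2π·60 = 377 rad/s.
Step 2 — Transfer function: H(jω) = jωL/(R + jωL).
Step 3 — Numerator jωL = j·0.207; denominator R + jωL = 330 + j0.207.
Step 4 — H = 3.933e-07 + j0.0006272.
Step 5 — Magnitude: |H| = 0.0006272 (-64.1 dB); phase: φ = 90.0°.

|H| = 0.0006272 (-64.1 dB), φ = 90.0°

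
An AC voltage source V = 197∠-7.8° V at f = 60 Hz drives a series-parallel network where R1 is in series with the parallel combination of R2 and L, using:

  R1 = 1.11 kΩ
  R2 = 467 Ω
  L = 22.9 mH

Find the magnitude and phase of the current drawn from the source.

Step 1 — Angular frequency: ω = 2π·f = 2π·60 = 377 rad/s.
Step 2 — Component impedances:
  R1: Z = R = 1110 Ω
  R2: Z = R = 467 Ω
  L: Z = jωL = j·377·0.0229 = 0 + j8.633 Ω
Step 3 — Parallel branch: R2 || L = 1/(1/R2 + 1/L) = 0.1595 + j8.63 Ω.
Step 4 — Series with R1: Z_total = R1 + (R2 || L) = 1110 + j8.63 Ω = 1110∠0.4° Ω.
Step 5 — Source phasor: V = 197∠-7.8° V = 195.2 - j26.74 V.
Step 6 — Ohm's law: I = V / Z_total = (195.2 - j26.74) / (1110 + j8.63) = 0.1756 - j0.02545 A.
Step 7 — Convert to polar: |I| = 0.1774 A, ∠I = -8.2°.

I = 0.1774∠-8.2° A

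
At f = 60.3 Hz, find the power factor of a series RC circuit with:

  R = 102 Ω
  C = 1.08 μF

Step 1 — Angular frequency: ω = 2π·f = 2π·60.3 = 378.9 rad/s.
Step 2 — Component impedances:
  R: Z = R = 102 Ω
  C: Z = 1/(jωC) = -j/(ω·C) = 0 - j2444 Ω
Step 3 — Series combination: Z_total = R + C = 102 - j2444 Ω = 2446∠-87.6° Ω.
Step 4 — Power factor: PF = cos(φ) = Re(Z)/|Z| = 102/2446 = 0.0417.
Step 5 — Type: Im(Z) = -2444 ⇒ leading (phase φ = -87.6°).

PF = 0.0417 (leading, φ = -87.6°)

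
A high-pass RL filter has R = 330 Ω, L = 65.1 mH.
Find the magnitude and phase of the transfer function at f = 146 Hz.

Step 1 — Angular frequency: ω = 2π·146 = 917.3 rad/s.
Step 2 — Transfer function: H(jω) = jωL/(R + jωL).
Step 3 — Numerator jωL = j·59.72; denominator R + jωL = 330 + j59.72.
Step 4 — H = 0.03171 + j0.1752.
Step 5 — Magnitude: |H| = 0.1781 (-15.0 dB); phase: φ = 79.7°.

|H| = 0.1781 (-15.0 dB), φ = 79.7°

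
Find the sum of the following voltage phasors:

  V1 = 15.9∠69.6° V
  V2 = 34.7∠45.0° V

Step 1 — Convert each phasor to rectangular form:
  V1 = 15.9·(cos(69.6°) + j·sin(69.6°)) = 5.542 + j14.9 V
  V2 = 34.7·(cos(45.0°) + j·sin(45.0°)) = 24.54 + j24.54 V
Step 2 — Sum components: V_total = 30.08 + j39.44 V.
Step 3 — Convert to polar: |V_total| = 49.6 V, ∠V_total = 52.7°.

V_total = 49.6∠52.7° V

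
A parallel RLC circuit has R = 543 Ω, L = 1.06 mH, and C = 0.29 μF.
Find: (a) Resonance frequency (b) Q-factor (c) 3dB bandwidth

Step 1 — Resonance: ω₀ = 1/√(LC) = 1/√(0.00106·2.9e-07) = 5.704e+04 rad/s.
Step 2 — f₀ = ω₀/(2π) = 9078 Hz.
Step 3 — Parallel Q: Q = R/(ω₀L) = 543/(5.704e+04·0.00106) = 8.981.
Step 4 — Bandwidth: Δω = ω₀/Q = 6350 rad/s; BW = Δω/(2π) = 1011 Hz.

(a) f₀ = 9078 Hz  (b) Q = 8.981  (c) BW = 1011 Hz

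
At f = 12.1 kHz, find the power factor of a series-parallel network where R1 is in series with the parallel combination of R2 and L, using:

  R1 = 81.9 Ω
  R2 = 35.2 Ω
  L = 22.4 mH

Step 1 — Angular frequency: ω = 2π·f = 2π·1.21e+04 = 7.603e+04 rad/s.
Step 2 — Component impedances:
  R1: Z = R = 81.9 Ω
  R2: Z = R = 35.2 Ω
  L: Z = jωL = j·7.603e+04·0.0224 = 0 + j1703 Ω
Step 3 — Parallel branch: R2 || L = 1/(1/R2 + 1/L) = 35.18 + j0.7273 Ω.
Step 4 — Series with R1: Z_total = R1 + (R2 || L) = 117.1 + j0.7273 Ω = 117.1∠0.4° Ω.
Step 5 — Power factor: PF = cos(φ) = Re(Z)/|Z| = 117.1/117.1 = 1.
Step 6 — Type: Im(Z) = 0.7273 ⇒ lagging (phase φ = 0.4°).

PF = 1 (lagging, φ = 0.4°)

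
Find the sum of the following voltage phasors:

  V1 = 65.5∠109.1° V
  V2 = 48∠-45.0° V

Step 1 — Convert each phasor to rectangular form:
  V1 = 65.5·(cos(109.1°) + j·sin(109.1°)) = -21.43 + j61.89 V
  V2 = 48·(cos(-45.0°) + j·sin(-45.0°)) = 33.94 - j33.94 V
Step 2 — Sum components: V_total = 12.51 + j27.95 V.
Step 3 — Convert to polar: |V_total| = 30.62 V, ∠V_total = 65.9°.

V_total = 30.62∠65.9° V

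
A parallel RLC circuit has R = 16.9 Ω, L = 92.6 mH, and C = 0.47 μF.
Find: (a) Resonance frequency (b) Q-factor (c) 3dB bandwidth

Step 1 — Resonance: ω₀ = 1/√(LC) = 1/√(0.0926·4.7e-07) = 4793 rad/s.
Step 2 — f₀ = ω₀/(2π) = 762.9 Hz.
Step 3 — Parallel Q: Q = R/(ω₀L) = 16.9/(4793·0.0926) = 0.03807.
Step 4 — Bandwidth: Δω = ω₀/Q = 1.259e+05 rad/s; BW = Δω/(2π) = 2.004e+04 Hz.

(a) f₀ = 762.9 Hz  (b) Q = 0.03807  (c) BW = 2.004e+04 Hz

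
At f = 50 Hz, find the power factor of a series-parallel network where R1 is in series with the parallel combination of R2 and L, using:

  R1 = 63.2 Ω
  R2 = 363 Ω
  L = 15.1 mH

Step 1 — Angular frequency: ω = 2π·f = 2π·50 = 314.2 rad/s.
Step 2 — Component impedances:
  R1: Z = R = 63.2 Ω
  R2: Z = R = 363 Ω
  L: Z = jωL = j·314.2·0.0151 = 0 + j4.744 Ω
Step 3 — Parallel branch: R2 || L = 1/(1/R2 + 1/L) = 0.06198 + j4.743 Ω.
Step 4 — Series with R1: Z_total = R1 + (R2 || L) = 63.26 + j4.743 Ω = 63.44∠4.3° Ω.
Step 5 — Power factor: PF = cos(φ) = Re(Z)/|Z| = 63.26/63.44 = 0.9972.
Step 6 — Type: Im(Z) = 4.743 ⇒ lagging (phase φ = 4.3°).

PF = 0.9972 (lagging, φ = 4.3°)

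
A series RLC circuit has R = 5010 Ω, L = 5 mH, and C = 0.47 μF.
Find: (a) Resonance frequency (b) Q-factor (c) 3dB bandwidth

Step 1 — Resonance condition Im(Z)=0 gives ω₀ = 1/√(LC).
Step 2 — ω₀ = 1/√(0.005·4.7e-07) = 2.063e+04 rad/s.
Step 3 — f₀ = ω₀/(2π) = 3283 Hz.
Step 4 — Series Q: Q = ω₀L/R = 2.063e+04·0.005/5010 = 0.02059.
Step 5 — 3dB bandwidth: Δω = ω₀/Q = 1.002e+06 rad/s; BW = Δω/(2π) = 1.595e+05 Hz.

(a) f₀ = 3283 Hz  (b) Q = 0.02059  (c) BW = 1.595e+05 Hz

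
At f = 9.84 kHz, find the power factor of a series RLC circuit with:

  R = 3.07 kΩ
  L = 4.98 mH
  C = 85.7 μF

Step 1 — Angular frequency: ω = 2π·f = 2π·9840 = 6.183e+04 rad/s.
Step 2 — Component impedances:
  R: Z = R = 3070 Ω
  L: Z = jωL = j·6.183e+04·0.00498 = 0 + j307.9 Ω
  C: Z = 1/(jωC) = -j/(ω·C) = 0 - j0.1887 Ω
Step 3 — Series combination: Z_total = R + L + C = 3070 + j307.7 Ω = 3085∠5.7° Ω.
Step 4 — Power factor: PF = cos(φ) = Re(Z)/|Z| = 3070/3085.4 = 0.995.
Step 5 — Type: Im(Z) = 307.7 ⇒ lagging (phase φ = 5.7°).

PF = 0.995 (lagging, φ = 5.7°)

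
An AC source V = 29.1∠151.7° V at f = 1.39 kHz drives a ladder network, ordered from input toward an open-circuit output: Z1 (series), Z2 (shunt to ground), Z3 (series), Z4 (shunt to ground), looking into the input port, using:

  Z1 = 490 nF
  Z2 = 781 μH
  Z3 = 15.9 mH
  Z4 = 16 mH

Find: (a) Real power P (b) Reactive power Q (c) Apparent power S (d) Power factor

Step 1 — Angular frequency: ω = 2π·f = 2π·1390 = 8734 rad/s.
Step 2 — Component impedances:
  Z1: Z = 1/(jωC) = -j/(ω·C) = 0 - j233.7 Ω
  Z2: Z = jωL = j·8734·0.000781 = 0 + j6.821 Ω
  Z3: Z = jωL = j·8734·0.0159 = 0 + j138.9 Ω
  Z4: Z = jωL = j·8734·0.016 = 0 + j139.7 Ω
Step 3 — Ladder network (open output): work backward from the far end, alternating series and parallel combinations. Z_in = 0 - j227 Ω = 227∠-90.0° Ω.
Step 4 — Source phasor: V = 29.1∠151.7° V = -25.62 + j13.8 V.
Step 5 — Current: I = V / Z = -0.06077 - j0.1129 A = 0.1282∠-118.3° A.
Step 6 — Complex power: S = V·I* = 0 - j3.73 VA.
Step 7 — Real power: P = Re(S) = 0 W.
Step 8 — Reactive power: Q = Im(S) = -3.73 VAR.
Step 9 — Apparent power: |S| = 3.73 VA.
Step 10 — Power factor: PF = P/|S| = 0 (leading).

(a) P = 0 W  (b) Q = -3.73 VAR  (c) S = 3.73 VA  (d) PF = 0 (leading)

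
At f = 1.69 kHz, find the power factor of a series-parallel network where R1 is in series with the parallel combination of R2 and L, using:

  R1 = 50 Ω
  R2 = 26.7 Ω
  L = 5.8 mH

Step 1 — Angular frequency: ω = 2π·f = 2π·1690 = 1.062e+04 rad/s.
Step 2 — Component impedances:
  R1: Z = R = 50 Ω
  R2: Z = R = 26.7 Ω
  L: Z = jωL = j·1.062e+04·0.0058 = 0 + j61.59 Ω
Step 3 — Parallel branch: R2 || L = 1/(1/R2 + 1/L) = 22.48 + j9.744 Ω.
Step 4 — Series with R1: Z_total = R1 + (R2 || L) = 72.48 + j9.744 Ω = 73.13∠7.7° Ω.
Step 5 — Power factor: PF = cos(φ) = Re(Z)/|Z| = 72.48/73.13 = 0.9911.
Step 6 — Type: Im(Z) = 9.744 ⇒ lagging (phase φ = 7.7°).

PF = 0.9911 (lagging, φ = 7.7°)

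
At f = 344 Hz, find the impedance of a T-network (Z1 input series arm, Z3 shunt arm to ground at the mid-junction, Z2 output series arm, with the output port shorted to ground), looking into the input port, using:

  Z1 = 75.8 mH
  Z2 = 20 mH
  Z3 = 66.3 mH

Step 1 — Angular frequency: ω = 2π·f = 2π·344 = 2161 rad/s.
Step 2 — Component impedances:
  Z1: Z = jωL = j·2161·0.0758 = 0 + j163.8 Ω
  Z2: Z = jωL = j·2161·0.02 = 0 + j43.23 Ω
  Z3: Z = jωL = j·2161·0.0663 = 0 + j143.3 Ω
Step 3 — With the output port shorted to ground, the output series arm Z2 runs from the junction to ground; the shunt arm Z3 also runs from the junction to ground. They appear in parallel: Z3 || Z2 = 0 + j33.21 Ω.
Step 4 — Series with input arm Z1: Z_in = Z1 + (Z3 || Z2) = 0 + j197 Ω = 197∠90.0° Ω.

Z = 0 + j197 Ω = 197∠90.0° Ω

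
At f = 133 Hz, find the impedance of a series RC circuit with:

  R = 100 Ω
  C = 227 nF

Step 1 — Angular frequency: ω = 2π·f = 2π·133 = 835.7 rad/s.
Step 2 — Component impedances:
  R: Z = R = 100 Ω
  C: Z = 1/(jωC) = -j/(ω·C) = 0 - j5272 Ω
Step 3 — Series combination: Z_total = R + C = 100 - j5272 Ω = 5273∠-88.9° Ω.

Z = 100 - j5272 Ω = 5273∠-88.9° Ω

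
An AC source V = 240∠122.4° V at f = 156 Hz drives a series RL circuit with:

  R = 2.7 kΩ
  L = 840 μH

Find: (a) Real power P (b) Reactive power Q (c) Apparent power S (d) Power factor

Step 1 — Angular frequency: ω = 2π·f = 2π·156 = 980.2 rad/s.
Step 2 — Component impedances:
  R: Z = R = 2700 Ω
  L: Z = jωL = j·980.2·0.00084 = 0 + j0.8233 Ω
Step 3 — Series combination: Z_total = R + L = 2700 + j0.8233 Ω = 2700∠0.0° Ω.
Step 4 — Source phasor: V = 240∠122.4° V = -128.6 + j202.6 V.
Step 5 — Current: I = V / Z = -0.04761 + j0.07507 A = 0.08889∠122.4° A.
Step 6 — Complex power: S = V·I* = 21.33 + j0.006505 VA.
Step 7 — Real power: P = Re(S) = 21.33 W.
Step 8 — Reactive power: Q = Im(S) = 0.006505 VAR.
Step 9 — Apparent power: |S| = 21.33 VA.
Step 10 — Power factor: PF = P/|S| = 1 (lagging).

(a) P = 21.33 W  (b) Q = 0.006505 VAR  (c) S = 21.33 VA  (d) PF = 1 (lagging)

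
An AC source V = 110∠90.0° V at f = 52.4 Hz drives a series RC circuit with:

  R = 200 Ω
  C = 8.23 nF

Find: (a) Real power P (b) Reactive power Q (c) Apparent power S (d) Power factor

Step 1 — Angular frequency: ω = 2π·f = 2π·52.4 = 329.2 rad/s.
Step 2 — Component impedances:
  R: Z = R = 200 Ω
  C: Z = 1/(jωC) = -j/(ω·C) = 0 - j3.691e+05 Ω
Step 3 — Series combination: Z_total = R + C = 200 - j3.691e+05 Ω = 3.691e+05∠-90.0° Ω.
Step 4 — Source phasor: V = 110∠90.0° V = 0 + j110 V.
Step 5 — Current: I = V / Z = -0.0002981 + j1.615e-07 A = 0.0002981∠180.0° A.
Step 6 — Complex power: S = V·I* = 1.777e-05 - j0.03279 VA.
Step 7 — Real power: P = Re(S) = 1.777e-05 W.
Step 8 — Reactive power: Q = Im(S) = -0.03279 VAR.
Step 9 — Apparent power: |S| = 0.03279 VA.
Step 10 — Power factor: PF = P/|S| = 0.0005419 (leading).

(a) P = 1.777e-05 W  (b) Q = -0.03279 VAR  (c) S = 0.03279 VA  (d) PF = 0.0005419 (leading)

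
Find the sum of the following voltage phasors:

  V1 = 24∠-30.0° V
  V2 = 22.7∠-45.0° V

Step 1 — Convert each phasor to rectangular form:
  V1 = 24·(cos(-30.0°) + j·sin(-30.0°)) = 20.78 - j12 V
  V2 = 22.7·(cos(-45.0°) + j·sin(-45.0°)) = 16.05 - j16.05 V
Step 2 — Sum components: V_total = 36.84 - j28.05 V.
Step 3 — Convert to polar: |V_total| = 46.3 V, ∠V_total = -37.3°.

V_total = 46.3∠-37.3° V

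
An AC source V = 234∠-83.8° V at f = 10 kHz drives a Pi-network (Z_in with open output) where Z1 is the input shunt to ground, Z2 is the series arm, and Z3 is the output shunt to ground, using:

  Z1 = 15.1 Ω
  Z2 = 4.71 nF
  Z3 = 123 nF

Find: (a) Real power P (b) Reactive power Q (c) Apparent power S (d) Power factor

Step 1 — Angular frequency: ω = 2π·f = 2π·1e+04 = 6.283e+04 rad/s.
Step 2 — Component impedances:
  Z1: Z = R = 15.1 Ω
  Z2: Z = 1/(jωC) = -j/(ω·C) = 0 - j3379 Ω
  Z3: Z = 1/(jωC) = -j/(ω·C) = 0 - j129.4 Ω
Step 3 — With open output, the series arm Z2 and the output shunt Z3 appear in series to ground: Z2 + Z3 = 0 - j3508 Ω.
Step 4 — Parallel with input shunt Z1: Z_in = Z1 || (Z2 + Z3) = 15.1 - j0.06499 Ω = 15.1∠-0.2° Ω.
Step 5 — Source phasor: V = 234∠-83.8° V = 25.27 - j232.6 V.
Step 6 — Current: I = V / Z = 1.74 - j15.4 A = 15.5∠-83.6° A.
Step 7 — Complex power: S = V·I* = 3626 - j15.61 VA.
Step 8 — Real power: P = Re(S) = 3626 W.
Step 9 — Reactive power: Q = Im(S) = -15.61 VAR.
Step 10 — Apparent power: |S| = 3626 VA.
Step 11 — Power factor: PF = P/|S| = 1 (leading).

(a) P = 3626 W  (b) Q = -15.61 VAR  (c) S = 3626 VA  (d) PF = 1 (leading)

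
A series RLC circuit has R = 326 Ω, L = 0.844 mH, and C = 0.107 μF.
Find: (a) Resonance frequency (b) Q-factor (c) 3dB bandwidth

Step 1 — Resonance condition Im(Z)=0 gives ω₀ = 1/√(LC).
Step 2 — ω₀ = 1/√(0.000844·1.07e-07) = 1.052e+05 rad/s.
Step 3 — f₀ = ω₀/(2π) = 1.675e+04 Hz.
Step 4 — Series Q: Q = ω₀L/R = 1.052e+05·0.000844/326 = 0.2724.
Step 5 — 3dB bandwidth: Δω = ω₀/Q = 3.863e+05 rad/s; BW = Δω/(2π) = 6.147e+04 Hz.

(a) f₀ = 1.675e+04 Hz  (b) Q = 0.2724  (c) BW = 6.147e+04 Hz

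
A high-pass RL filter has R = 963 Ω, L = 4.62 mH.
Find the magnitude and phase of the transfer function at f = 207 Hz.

Step 1 — Angular frequency: ω = 2π·207 = 1301 rad/s.
Step 2 — Transfer function: H(jω) = jωL/(R + jωL).
Step 3 — Numerator jωL = j·6.009; denominator R + jωL = 963 + j6.009.
Step 4 — H = 3.893e-05 + j0.006239.
Step 5 — Magnitude: |H| = 0.00624 (-44.1 dB); phase: φ = 89.6°.

|H| = 0.00624 (-44.1 dB), φ = 89.6°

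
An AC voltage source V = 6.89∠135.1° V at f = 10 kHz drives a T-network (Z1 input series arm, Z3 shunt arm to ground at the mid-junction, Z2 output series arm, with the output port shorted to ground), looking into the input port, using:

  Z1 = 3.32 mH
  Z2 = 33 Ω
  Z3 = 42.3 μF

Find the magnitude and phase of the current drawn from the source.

Step 1 — Angular frequency: ω = 2π·f = 2π·1e+04 = 6.283e+04 rad/s.
Step 2 — Component impedances:
  Z1: Z = jωL = j·6.283e+04·0.00332 = 0 + j208.6 Ω
  Z2: Z = R = 33 Ω
  Z3: Z = 1/(jωC) = -j/(ω·C) = 0 - j0.3763 Ω
Step 3 — With the output port shorted to ground, the output series arm Z2 runs from the junction to ground; the shunt arm Z3 also runs from the junction to ground. They appear in parallel: Z3 || Z2 = 0.004289 - j0.3762 Ω.
Step 4 — Series with input arm Z1: Z_in = Z1 + (Z3 || Z2) = 0.004289 + j208.2 Ω = 208.2∠90.0° Ω.
Step 5 — Source phasor: V = 6.89∠135.1° V = -4.88 + j4.863 V.
Step 6 — Ohm's law: I = V / Z_total = (-4.88 + j4.863) / (0.004289 + j208.2) = 0.02336 + j0.02344 A.
Step 7 — Convert to polar: |I| = 0.03309 A, ∠I = 45.1°.

I = 0.03309∠45.1° A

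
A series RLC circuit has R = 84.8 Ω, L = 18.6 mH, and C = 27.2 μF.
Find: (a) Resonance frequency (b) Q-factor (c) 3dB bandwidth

Step 1 — Resonance condition Im(Z)=0 gives ω₀ = 1/√(LC).
Step 2 — ω₀ = 1/√(0.0186·2.72e-05) = 1406 rad/s.
Step 3 — f₀ = ω₀/(2π) = 223.8 Hz.
Step 4 — Series Q: Q = ω₀L/R = 1406·0.0186/84.8 = 0.3084.
Step 5 — 3dB bandwidth: Δω = ω₀/Q = 4559 rad/s; BW = Δω/(2π) = 725.6 Hz.

(a) f₀ = 223.8 Hz  (b) Q = 0.3084  (c) BW = 725.6 Hz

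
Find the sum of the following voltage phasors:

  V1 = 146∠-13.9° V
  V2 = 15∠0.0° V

Step 1 — Convert each phasor to rectangular form:
  V1 = 146·(cos(-13.9°) + j·sin(-13.9°)) = 141.7 - j35.07 V
  V2 = 15·(cos(0.0°) + j·sin(0.0°)) = 15 V
Step 2 — Sum components: V_total = 156.7 - j35.07 V.
Step 3 — Convert to polar: |V_total| = 160.6 V, ∠V_total = -12.6°.

V_total = 160.6∠-12.6° V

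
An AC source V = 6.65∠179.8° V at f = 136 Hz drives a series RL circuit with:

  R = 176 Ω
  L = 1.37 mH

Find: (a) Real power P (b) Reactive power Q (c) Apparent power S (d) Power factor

Step 1 — Angular frequency: ω = 2π·f = 2π·136 = 854.5 rad/s.
Step 2 — Component impedances:
  R: Z = R = 176 Ω
  L: Z = jωL = j·854.5·0.00137 = 0 + j1.171 Ω
Step 3 — Series combination: Z_total = R + L = 176 + j1.171 Ω = 176∠0.4° Ω.
Step 4 — Source phasor: V = 6.65∠179.8° V = -6.65 + j0.02321 V.
Step 5 — Current: I = V / Z = -0.03778 + j0.0003832 A = 0.03778∠179.4° A.
Step 6 — Complex power: S = V·I* = 0.2513 + j0.001671 VA.
Step 7 — Real power: P = Re(S) = 0.2513 W.
Step 8 — Reactive power: Q = Im(S) = 0.001671 VAR.
Step 9 — Apparent power: |S| = 0.2513 VA.
Step 10 — Power factor: PF = P/|S| = 1 (lagging).

(a) P = 0.2513 W  (b) Q = 0.001671 VAR  (c) S = 0.2513 VA  (d) PF = 1 (lagging)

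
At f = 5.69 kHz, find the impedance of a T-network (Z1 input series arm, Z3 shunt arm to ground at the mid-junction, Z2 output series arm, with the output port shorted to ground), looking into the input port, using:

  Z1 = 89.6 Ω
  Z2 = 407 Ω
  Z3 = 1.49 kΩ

Step 1 — Angular frequency: ω = 2π·f = 2π·5690 = 3.575e+04 rad/s.
Step 2 — Component impedances:
  Z1: Z = R = 89.6 Ω
  Z2: Z = R = 407 Ω
  Z3: Z = R = 1490 Ω
Step 3 — With the output port shorted to ground, the output series arm Z2 runs from the junction to ground; the shunt arm Z3 also runs from the junction to ground. They appear in parallel: Z3 || Z2 = 319.7 Ω.
Step 4 — Series with input arm Z1: Z_in = Z1 + (Z3 || Z2) = 409.3 Ω = 409.3∠0.0° Ω.

Z = 409.3 Ω = 409.3∠0.0° Ω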